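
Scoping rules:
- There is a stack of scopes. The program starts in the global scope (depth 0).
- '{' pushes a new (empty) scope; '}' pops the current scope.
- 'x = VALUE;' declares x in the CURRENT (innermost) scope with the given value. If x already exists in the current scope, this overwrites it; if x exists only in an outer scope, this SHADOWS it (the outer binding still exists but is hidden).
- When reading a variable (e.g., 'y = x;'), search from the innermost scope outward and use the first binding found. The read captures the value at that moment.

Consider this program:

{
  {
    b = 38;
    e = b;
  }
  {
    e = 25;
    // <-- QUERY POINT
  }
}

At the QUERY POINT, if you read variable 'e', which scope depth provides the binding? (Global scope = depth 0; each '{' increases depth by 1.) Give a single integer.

Step 1: enter scope (depth=1)
Step 2: enter scope (depth=2)
Step 3: declare b=38 at depth 2
Step 4: declare e=(read b)=38 at depth 2
Step 5: exit scope (depth=1)
Step 6: enter scope (depth=2)
Step 7: declare e=25 at depth 2
Visible at query point: e=25

Answer: 2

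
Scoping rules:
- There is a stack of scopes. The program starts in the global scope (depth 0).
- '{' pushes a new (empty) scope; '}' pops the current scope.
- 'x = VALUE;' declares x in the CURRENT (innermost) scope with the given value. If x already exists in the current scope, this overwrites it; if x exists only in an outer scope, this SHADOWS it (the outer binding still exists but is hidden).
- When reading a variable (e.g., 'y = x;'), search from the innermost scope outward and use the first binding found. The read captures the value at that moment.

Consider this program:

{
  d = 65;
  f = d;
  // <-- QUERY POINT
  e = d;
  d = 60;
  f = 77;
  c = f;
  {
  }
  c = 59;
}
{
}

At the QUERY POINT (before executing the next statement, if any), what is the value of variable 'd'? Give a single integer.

Step 1: enter scope (depth=1)
Step 2: declare d=65 at depth 1
Step 3: declare f=(read d)=65 at depth 1
Visible at query point: d=65 f=65

Answer: 65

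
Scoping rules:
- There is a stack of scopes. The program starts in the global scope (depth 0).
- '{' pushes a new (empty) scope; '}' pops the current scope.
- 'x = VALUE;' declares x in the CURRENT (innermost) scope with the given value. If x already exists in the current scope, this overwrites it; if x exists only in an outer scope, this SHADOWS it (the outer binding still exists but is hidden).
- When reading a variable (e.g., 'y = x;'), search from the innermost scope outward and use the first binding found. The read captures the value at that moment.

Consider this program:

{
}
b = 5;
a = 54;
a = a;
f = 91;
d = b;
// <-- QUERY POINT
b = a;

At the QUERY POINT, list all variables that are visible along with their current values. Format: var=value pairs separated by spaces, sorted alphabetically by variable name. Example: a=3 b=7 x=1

Step 1: enter scope (depth=1)
Step 2: exit scope (depth=0)
Step 3: declare b=5 at depth 0
Step 4: declare a=54 at depth 0
Step 5: declare a=(read a)=54 at depth 0
Step 6: declare f=91 at depth 0
Step 7: declare d=(read b)=5 at depth 0
Visible at query point: a=54 b=5 d=5 f=91

Answer: a=54 b=5 d=5 f=91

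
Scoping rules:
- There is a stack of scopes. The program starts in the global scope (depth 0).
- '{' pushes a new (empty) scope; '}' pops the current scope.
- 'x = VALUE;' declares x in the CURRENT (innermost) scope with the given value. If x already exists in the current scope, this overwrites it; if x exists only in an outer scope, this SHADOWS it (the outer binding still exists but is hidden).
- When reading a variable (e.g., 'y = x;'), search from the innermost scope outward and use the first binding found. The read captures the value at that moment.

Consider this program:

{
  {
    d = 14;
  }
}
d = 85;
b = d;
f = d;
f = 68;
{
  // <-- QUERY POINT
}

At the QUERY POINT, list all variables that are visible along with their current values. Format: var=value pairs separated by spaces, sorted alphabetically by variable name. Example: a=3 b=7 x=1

Answer: b=85 d=85 f=68

Derivation:
Step 1: enter scope (depth=1)
Step 2: enter scope (depth=2)
Step 3: declare d=14 at depth 2
Step 4: exit scope (depth=1)
Step 5: exit scope (depth=0)
Step 6: declare d=85 at depth 0
Step 7: declare b=(read d)=85 at depth 0
Step 8: declare f=(read d)=85 at depth 0
Step 9: declare f=68 at depth 0
Step 10: enter scope (depth=1)
Visible at query point: b=85 d=85 f=68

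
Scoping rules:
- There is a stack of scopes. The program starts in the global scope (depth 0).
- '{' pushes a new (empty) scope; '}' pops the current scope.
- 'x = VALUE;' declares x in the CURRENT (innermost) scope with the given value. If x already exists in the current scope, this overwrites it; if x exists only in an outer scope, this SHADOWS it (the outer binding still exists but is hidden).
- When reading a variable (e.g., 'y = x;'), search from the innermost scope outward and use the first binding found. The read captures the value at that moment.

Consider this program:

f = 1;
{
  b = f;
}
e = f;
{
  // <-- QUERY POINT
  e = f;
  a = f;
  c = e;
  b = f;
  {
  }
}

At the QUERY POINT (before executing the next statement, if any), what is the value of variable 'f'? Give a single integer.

Answer: 1

Derivation:
Step 1: declare f=1 at depth 0
Step 2: enter scope (depth=1)
Step 3: declare b=(read f)=1 at depth 1
Step 4: exit scope (depth=0)
Step 5: declare e=(read f)=1 at depth 0
Step 6: enter scope (depth=1)
Visible at query point: e=1 f=1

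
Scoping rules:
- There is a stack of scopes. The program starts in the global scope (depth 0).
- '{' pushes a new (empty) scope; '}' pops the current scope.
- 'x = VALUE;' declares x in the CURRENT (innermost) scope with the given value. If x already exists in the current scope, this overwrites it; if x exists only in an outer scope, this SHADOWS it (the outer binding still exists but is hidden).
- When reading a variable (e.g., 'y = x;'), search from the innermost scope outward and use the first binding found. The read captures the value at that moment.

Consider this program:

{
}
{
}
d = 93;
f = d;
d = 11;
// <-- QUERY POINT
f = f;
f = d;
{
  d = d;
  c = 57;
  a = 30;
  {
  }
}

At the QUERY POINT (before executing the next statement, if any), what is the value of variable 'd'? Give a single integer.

Step 1: enter scope (depth=1)
Step 2: exit scope (depth=0)
Step 3: enter scope (depth=1)
Step 4: exit scope (depth=0)
Step 5: declare d=93 at depth 0
Step 6: declare f=(read d)=93 at depth 0
Step 7: declare d=11 at depth 0
Visible at query point: d=11 f=93

Answer: 11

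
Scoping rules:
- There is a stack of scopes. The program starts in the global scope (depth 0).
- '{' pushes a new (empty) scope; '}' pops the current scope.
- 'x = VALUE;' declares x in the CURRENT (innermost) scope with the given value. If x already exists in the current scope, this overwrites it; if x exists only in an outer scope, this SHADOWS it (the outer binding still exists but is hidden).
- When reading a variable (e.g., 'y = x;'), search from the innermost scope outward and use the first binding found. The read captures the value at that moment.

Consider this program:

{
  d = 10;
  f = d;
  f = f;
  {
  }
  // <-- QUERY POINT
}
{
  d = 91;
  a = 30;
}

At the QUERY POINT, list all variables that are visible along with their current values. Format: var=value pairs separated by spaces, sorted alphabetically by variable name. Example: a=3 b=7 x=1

Step 1: enter scope (depth=1)
Step 2: declare d=10 at depth 1
Step 3: declare f=(read d)=10 at depth 1
Step 4: declare f=(read f)=10 at depth 1
Step 5: enter scope (depth=2)
Step 6: exit scope (depth=1)
Visible at query point: d=10 f=10

Answer: d=10 f=10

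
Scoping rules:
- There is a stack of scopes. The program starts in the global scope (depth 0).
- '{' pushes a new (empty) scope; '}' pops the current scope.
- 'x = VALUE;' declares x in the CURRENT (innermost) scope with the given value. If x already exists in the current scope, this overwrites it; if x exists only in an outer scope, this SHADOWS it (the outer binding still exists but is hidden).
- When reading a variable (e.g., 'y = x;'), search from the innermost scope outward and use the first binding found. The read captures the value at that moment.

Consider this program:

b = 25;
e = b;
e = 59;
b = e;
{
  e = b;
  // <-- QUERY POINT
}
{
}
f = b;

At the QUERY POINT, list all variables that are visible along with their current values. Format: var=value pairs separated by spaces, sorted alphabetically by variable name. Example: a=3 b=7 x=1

Answer: b=59 e=59

Derivation:
Step 1: declare b=25 at depth 0
Step 2: declare e=(read b)=25 at depth 0
Step 3: declare e=59 at depth 0
Step 4: declare b=(read e)=59 at depth 0
Step 5: enter scope (depth=1)
Step 6: declare e=(read b)=59 at depth 1
Visible at query point: b=59 e=59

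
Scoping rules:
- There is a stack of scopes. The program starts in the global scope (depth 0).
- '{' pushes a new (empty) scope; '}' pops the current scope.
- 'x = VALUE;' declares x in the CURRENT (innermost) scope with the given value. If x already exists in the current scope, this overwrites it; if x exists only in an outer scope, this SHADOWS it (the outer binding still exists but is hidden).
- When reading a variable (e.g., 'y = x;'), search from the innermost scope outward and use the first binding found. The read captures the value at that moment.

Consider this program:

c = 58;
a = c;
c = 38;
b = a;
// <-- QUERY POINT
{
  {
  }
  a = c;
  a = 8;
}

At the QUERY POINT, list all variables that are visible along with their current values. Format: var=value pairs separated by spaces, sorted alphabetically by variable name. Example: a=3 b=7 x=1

Step 1: declare c=58 at depth 0
Step 2: declare a=(read c)=58 at depth 0
Step 3: declare c=38 at depth 0
Step 4: declare b=(read a)=58 at depth 0
Visible at query point: a=58 b=58 c=38

Answer: a=58 b=58 c=38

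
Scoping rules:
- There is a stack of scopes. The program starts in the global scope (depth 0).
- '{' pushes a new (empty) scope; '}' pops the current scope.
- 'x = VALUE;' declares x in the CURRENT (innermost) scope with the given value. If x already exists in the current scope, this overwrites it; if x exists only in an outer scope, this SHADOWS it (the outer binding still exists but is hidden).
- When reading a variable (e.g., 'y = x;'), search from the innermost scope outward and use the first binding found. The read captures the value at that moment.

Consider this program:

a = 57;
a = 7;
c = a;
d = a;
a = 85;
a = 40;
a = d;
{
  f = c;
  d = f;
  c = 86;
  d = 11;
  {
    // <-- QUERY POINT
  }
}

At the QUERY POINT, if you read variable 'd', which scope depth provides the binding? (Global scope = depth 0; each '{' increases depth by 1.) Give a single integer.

Step 1: declare a=57 at depth 0
Step 2: declare a=7 at depth 0
Step 3: declare c=(read a)=7 at depth 0
Step 4: declare d=(read a)=7 at depth 0
Step 5: declare a=85 at depth 0
Step 6: declare a=40 at depth 0
Step 7: declare a=(read d)=7 at depth 0
Step 8: enter scope (depth=1)
Step 9: declare f=(read c)=7 at depth 1
Step 10: declare d=(read f)=7 at depth 1
Step 11: declare c=86 at depth 1
Step 12: declare d=11 at depth 1
Step 13: enter scope (depth=2)
Visible at query point: a=7 c=86 d=11 f=7

Answer: 1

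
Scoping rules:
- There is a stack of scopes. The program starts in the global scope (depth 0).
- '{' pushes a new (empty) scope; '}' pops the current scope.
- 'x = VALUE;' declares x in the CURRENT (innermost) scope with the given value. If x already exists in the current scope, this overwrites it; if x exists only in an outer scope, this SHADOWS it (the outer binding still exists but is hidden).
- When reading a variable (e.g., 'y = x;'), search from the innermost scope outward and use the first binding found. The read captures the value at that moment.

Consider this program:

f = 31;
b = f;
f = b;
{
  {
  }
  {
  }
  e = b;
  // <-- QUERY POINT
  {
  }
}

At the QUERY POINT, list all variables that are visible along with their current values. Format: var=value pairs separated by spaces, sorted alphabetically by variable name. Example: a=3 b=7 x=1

Answer: b=31 e=31 f=31

Derivation:
Step 1: declare f=31 at depth 0
Step 2: declare b=(read f)=31 at depth 0
Step 3: declare f=(read b)=31 at depth 0
Step 4: enter scope (depth=1)
Step 5: enter scope (depth=2)
Step 6: exit scope (depth=1)
Step 7: enter scope (depth=2)
Step 8: exit scope (depth=1)
Step 9: declare e=(read b)=31 at depth 1
Visible at query point: b=31 e=31 f=31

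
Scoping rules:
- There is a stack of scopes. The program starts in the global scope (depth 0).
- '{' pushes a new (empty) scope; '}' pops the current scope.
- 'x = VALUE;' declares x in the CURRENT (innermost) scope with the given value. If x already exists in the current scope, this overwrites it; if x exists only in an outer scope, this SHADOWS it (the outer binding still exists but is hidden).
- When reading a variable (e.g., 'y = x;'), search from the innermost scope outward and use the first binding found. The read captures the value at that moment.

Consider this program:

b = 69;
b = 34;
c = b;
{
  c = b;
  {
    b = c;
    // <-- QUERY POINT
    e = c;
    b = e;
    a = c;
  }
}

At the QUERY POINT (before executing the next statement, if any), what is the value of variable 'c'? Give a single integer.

Step 1: declare b=69 at depth 0
Step 2: declare b=34 at depth 0
Step 3: declare c=(read b)=34 at depth 0
Step 4: enter scope (depth=1)
Step 5: declare c=(read b)=34 at depth 1
Step 6: enter scope (depth=2)
Step 7: declare b=(read c)=34 at depth 2
Visible at query point: b=34 c=34

Answer: 34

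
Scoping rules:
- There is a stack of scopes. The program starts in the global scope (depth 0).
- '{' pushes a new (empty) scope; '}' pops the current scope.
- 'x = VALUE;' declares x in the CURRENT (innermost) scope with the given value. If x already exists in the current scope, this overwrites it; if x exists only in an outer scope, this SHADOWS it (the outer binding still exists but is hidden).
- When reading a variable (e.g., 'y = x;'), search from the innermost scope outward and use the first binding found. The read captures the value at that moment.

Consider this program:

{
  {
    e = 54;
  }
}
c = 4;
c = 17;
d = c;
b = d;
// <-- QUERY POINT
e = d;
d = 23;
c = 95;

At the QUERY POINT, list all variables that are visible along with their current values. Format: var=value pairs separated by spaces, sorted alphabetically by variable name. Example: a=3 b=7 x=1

Answer: b=17 c=17 d=17

Derivation:
Step 1: enter scope (depth=1)
Step 2: enter scope (depth=2)
Step 3: declare e=54 at depth 2
Step 4: exit scope (depth=1)
Step 5: exit scope (depth=0)
Step 6: declare c=4 at depth 0
Step 7: declare c=17 at depth 0
Step 8: declare d=(read c)=17 at depth 0
Step 9: declare b=(read d)=17 at depth 0
Visible at query point: b=17 c=17 d=17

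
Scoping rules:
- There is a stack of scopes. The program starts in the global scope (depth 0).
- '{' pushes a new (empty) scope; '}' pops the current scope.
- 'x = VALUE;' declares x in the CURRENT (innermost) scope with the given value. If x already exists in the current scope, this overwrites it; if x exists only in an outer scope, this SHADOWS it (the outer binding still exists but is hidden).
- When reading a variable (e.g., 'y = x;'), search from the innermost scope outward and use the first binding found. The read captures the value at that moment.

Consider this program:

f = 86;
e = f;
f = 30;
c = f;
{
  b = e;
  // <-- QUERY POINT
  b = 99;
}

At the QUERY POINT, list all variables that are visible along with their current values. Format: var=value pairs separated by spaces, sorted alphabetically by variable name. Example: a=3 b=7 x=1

Answer: b=86 c=30 e=86 f=30

Derivation:
Step 1: declare f=86 at depth 0
Step 2: declare e=(read f)=86 at depth 0
Step 3: declare f=30 at depth 0
Step 4: declare c=(read f)=30 at depth 0
Step 5: enter scope (depth=1)
Step 6: declare b=(read e)=86 at depth 1
Visible at query point: b=86 c=30 e=86 f=30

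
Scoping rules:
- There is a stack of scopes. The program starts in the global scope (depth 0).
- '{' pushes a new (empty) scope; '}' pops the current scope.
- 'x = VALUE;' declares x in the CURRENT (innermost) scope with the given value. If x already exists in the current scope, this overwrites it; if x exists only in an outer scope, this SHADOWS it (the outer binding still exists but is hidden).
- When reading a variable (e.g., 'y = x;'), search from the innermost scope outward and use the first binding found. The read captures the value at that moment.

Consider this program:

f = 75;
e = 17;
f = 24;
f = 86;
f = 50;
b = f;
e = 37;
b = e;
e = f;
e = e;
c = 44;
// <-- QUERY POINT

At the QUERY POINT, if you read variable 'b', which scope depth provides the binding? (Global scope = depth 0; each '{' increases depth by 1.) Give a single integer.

Answer: 0

Derivation:
Step 1: declare f=75 at depth 0
Step 2: declare e=17 at depth 0
Step 3: declare f=24 at depth 0
Step 4: declare f=86 at depth 0
Step 5: declare f=50 at depth 0
Step 6: declare b=(read f)=50 at depth 0
Step 7: declare e=37 at depth 0
Step 8: declare b=(read e)=37 at depth 0
Step 9: declare e=(read f)=50 at depth 0
Step 10: declare e=(read e)=50 at depth 0
Step 11: declare c=44 at depth 0
Visible at query point: b=37 c=44 e=50 f=50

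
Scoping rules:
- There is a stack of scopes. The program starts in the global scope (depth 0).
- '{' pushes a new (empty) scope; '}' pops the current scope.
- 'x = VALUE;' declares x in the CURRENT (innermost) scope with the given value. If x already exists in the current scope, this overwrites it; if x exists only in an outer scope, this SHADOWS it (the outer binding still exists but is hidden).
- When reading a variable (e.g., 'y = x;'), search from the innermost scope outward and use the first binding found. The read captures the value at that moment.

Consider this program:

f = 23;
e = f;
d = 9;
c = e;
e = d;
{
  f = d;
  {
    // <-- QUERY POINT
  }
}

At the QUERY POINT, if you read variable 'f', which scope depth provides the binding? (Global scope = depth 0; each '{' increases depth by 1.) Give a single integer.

Answer: 1

Derivation:
Step 1: declare f=23 at depth 0
Step 2: declare e=(read f)=23 at depth 0
Step 3: declare d=9 at depth 0
Step 4: declare c=(read e)=23 at depth 0
Step 5: declare e=(read d)=9 at depth 0
Step 6: enter scope (depth=1)
Step 7: declare f=(read d)=9 at depth 1
Step 8: enter scope (depth=2)
Visible at query point: c=23 d=9 e=9 f=9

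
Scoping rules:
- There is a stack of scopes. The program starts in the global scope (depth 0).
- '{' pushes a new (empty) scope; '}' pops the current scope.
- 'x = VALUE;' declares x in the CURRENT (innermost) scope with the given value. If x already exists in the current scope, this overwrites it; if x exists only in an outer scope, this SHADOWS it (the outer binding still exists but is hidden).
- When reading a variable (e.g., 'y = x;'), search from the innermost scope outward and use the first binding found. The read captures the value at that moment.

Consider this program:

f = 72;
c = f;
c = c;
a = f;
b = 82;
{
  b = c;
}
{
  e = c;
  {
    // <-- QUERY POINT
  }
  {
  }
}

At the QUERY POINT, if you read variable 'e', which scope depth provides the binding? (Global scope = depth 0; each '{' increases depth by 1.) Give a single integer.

Answer: 1

Derivation:
Step 1: declare f=72 at depth 0
Step 2: declare c=(read f)=72 at depth 0
Step 3: declare c=(read c)=72 at depth 0
Step 4: declare a=(read f)=72 at depth 0
Step 5: declare b=82 at depth 0
Step 6: enter scope (depth=1)
Step 7: declare b=(read c)=72 at depth 1
Step 8: exit scope (depth=0)
Step 9: enter scope (depth=1)
Step 10: declare e=(read c)=72 at depth 1
Step 11: enter scope (depth=2)
Visible at query point: a=72 b=82 c=72 e=72 f=72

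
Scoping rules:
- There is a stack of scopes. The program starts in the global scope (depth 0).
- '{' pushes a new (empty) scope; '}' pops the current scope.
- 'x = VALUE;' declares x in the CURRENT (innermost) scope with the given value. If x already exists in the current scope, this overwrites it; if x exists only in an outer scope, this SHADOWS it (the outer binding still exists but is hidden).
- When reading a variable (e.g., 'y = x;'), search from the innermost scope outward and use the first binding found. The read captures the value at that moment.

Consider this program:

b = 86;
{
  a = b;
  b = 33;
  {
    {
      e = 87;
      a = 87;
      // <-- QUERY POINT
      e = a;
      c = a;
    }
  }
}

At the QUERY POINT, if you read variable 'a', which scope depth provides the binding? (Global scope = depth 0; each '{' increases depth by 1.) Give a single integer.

Answer: 3

Derivation:
Step 1: declare b=86 at depth 0
Step 2: enter scope (depth=1)
Step 3: declare a=(read b)=86 at depth 1
Step 4: declare b=33 at depth 1
Step 5: enter scope (depth=2)
Step 6: enter scope (depth=3)
Step 7: declare e=87 at depth 3
Step 8: declare a=87 at depth 3
Visible at query point: a=87 b=33 e=87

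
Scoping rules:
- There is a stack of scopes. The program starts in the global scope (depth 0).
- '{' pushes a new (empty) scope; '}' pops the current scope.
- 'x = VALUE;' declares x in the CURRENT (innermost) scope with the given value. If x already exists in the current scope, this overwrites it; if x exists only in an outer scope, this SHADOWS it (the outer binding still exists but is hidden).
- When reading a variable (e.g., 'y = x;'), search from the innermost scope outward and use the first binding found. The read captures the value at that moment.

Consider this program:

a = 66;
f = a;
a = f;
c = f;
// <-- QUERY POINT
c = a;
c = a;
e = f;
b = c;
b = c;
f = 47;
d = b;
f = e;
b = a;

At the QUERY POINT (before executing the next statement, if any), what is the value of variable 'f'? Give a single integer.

Step 1: declare a=66 at depth 0
Step 2: declare f=(read a)=66 at depth 0
Step 3: declare a=(read f)=66 at depth 0
Step 4: declare c=(read f)=66 at depth 0
Visible at query point: a=66 c=66 f=66

Answer: 66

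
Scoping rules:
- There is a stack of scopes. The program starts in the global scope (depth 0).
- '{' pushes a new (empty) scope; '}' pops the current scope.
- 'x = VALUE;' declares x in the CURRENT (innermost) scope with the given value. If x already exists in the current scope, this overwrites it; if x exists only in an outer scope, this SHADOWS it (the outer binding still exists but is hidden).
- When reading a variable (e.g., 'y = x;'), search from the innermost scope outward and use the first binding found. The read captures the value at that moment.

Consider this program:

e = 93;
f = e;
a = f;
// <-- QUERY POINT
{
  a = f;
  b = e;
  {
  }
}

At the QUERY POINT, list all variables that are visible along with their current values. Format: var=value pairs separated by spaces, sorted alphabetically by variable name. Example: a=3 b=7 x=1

Step 1: declare e=93 at depth 0
Step 2: declare f=(read e)=93 at depth 0
Step 3: declare a=(read f)=93 at depth 0
Visible at query point: a=93 e=93 f=93

Answer: a=93 e=93 f=93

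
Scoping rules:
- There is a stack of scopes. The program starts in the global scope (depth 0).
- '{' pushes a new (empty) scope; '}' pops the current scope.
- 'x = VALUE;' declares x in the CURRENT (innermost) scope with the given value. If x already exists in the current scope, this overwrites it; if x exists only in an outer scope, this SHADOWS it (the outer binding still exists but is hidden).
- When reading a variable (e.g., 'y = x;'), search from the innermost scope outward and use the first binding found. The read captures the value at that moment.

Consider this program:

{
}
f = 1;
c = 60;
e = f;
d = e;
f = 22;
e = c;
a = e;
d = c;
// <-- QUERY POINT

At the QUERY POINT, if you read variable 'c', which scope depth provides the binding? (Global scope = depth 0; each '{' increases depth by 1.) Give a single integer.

Step 1: enter scope (depth=1)
Step 2: exit scope (depth=0)
Step 3: declare f=1 at depth 0
Step 4: declare c=60 at depth 0
Step 5: declare e=(read f)=1 at depth 0
Step 6: declare d=(read e)=1 at depth 0
Step 7: declare f=22 at depth 0
Step 8: declare e=(read c)=60 at depth 0
Step 9: declare a=(read e)=60 at depth 0
Step 10: declare d=(read c)=60 at depth 0
Visible at query point: a=60 c=60 d=60 e=60 f=22

Answer: 0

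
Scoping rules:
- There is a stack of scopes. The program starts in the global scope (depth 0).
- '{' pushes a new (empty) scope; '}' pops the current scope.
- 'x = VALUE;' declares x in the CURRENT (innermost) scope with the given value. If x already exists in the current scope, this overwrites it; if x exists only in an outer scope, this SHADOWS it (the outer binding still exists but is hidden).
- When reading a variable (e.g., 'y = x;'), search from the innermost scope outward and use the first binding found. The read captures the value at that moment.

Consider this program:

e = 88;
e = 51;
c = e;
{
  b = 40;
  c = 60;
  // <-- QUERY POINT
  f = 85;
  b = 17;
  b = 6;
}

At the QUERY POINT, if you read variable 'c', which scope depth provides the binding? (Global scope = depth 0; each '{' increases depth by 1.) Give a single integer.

Answer: 1

Derivation:
Step 1: declare e=88 at depth 0
Step 2: declare e=51 at depth 0
Step 3: declare c=(read e)=51 at depth 0
Step 4: enter scope (depth=1)
Step 5: declare b=40 at depth 1
Step 6: declare c=60 at depth 1
Visible at query point: b=40 c=60 e=51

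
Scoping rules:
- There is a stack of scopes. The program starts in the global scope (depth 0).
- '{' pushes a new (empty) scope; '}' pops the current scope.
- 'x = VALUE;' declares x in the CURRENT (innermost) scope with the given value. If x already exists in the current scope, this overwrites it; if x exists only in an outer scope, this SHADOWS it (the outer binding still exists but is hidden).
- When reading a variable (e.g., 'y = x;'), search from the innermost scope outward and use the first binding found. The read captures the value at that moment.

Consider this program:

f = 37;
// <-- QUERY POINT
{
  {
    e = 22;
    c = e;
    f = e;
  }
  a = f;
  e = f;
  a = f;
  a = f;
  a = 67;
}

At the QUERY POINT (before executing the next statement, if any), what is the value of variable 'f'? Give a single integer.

Step 1: declare f=37 at depth 0
Visible at query point: f=37

Answer: 37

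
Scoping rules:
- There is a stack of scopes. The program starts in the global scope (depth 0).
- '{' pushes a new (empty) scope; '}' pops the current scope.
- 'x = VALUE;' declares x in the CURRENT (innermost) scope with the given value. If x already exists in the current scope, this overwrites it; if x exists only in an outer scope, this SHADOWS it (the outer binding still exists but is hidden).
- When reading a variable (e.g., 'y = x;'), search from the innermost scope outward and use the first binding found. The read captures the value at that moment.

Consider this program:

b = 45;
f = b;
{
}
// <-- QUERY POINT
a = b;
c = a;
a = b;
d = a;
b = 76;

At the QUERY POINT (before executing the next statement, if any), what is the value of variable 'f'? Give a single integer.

Step 1: declare b=45 at depth 0
Step 2: declare f=(read b)=45 at depth 0
Step 3: enter scope (depth=1)
Step 4: exit scope (depth=0)
Visible at query point: b=45 f=45

Answer: 45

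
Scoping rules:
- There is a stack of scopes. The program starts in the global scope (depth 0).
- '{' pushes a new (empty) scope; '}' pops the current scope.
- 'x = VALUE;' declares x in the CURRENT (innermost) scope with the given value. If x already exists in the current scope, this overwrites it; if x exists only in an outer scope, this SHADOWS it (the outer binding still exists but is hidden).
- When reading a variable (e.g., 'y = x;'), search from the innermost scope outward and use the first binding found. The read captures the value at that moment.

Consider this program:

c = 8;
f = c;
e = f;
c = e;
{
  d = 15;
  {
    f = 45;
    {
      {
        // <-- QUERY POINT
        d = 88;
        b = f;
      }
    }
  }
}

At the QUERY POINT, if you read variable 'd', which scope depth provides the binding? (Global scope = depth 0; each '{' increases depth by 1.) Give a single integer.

Step 1: declare c=8 at depth 0
Step 2: declare f=(read c)=8 at depth 0
Step 3: declare e=(read f)=8 at depth 0
Step 4: declare c=(read e)=8 at depth 0
Step 5: enter scope (depth=1)
Step 6: declare d=15 at depth 1
Step 7: enter scope (depth=2)
Step 8: declare f=45 at depth 2
Step 9: enter scope (depth=3)
Step 10: enter scope (depth=4)
Visible at query point: c=8 d=15 e=8 f=45

Answer: 1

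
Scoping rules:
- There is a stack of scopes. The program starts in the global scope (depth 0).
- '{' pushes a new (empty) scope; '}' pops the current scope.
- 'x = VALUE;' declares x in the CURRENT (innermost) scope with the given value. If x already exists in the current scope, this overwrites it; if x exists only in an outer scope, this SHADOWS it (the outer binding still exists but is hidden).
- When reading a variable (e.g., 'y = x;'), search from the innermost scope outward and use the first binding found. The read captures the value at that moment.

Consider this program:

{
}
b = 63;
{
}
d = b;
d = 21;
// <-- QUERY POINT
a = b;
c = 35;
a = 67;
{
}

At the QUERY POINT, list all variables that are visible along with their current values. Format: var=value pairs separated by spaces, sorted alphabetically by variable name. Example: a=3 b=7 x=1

Answer: b=63 d=21

Derivation:
Step 1: enter scope (depth=1)
Step 2: exit scope (depth=0)
Step 3: declare b=63 at depth 0
Step 4: enter scope (depth=1)
Step 5: exit scope (depth=0)
Step 6: declare d=(read b)=63 at depth 0
Step 7: declare d=21 at depth 0
Visible at query point: b=63 d=21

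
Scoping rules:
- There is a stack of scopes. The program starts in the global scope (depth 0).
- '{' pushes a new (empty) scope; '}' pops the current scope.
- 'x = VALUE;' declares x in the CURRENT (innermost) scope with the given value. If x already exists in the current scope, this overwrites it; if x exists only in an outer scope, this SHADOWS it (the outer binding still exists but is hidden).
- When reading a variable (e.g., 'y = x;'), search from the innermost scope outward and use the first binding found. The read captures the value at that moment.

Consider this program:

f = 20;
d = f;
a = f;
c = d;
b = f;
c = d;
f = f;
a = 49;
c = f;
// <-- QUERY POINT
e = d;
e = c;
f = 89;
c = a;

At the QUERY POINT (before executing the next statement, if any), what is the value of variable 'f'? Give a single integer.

Step 1: declare f=20 at depth 0
Step 2: declare d=(read f)=20 at depth 0
Step 3: declare a=(read f)=20 at depth 0
Step 4: declare c=(read d)=20 at depth 0
Step 5: declare b=(read f)=20 at depth 0
Step 6: declare c=(read d)=20 at depth 0
Step 7: declare f=(read f)=20 at depth 0
Step 8: declare a=49 at depth 0
Step 9: declare c=(read f)=20 at depth 0
Visible at query point: a=49 b=20 c=20 d=20 f=20

Answer: 20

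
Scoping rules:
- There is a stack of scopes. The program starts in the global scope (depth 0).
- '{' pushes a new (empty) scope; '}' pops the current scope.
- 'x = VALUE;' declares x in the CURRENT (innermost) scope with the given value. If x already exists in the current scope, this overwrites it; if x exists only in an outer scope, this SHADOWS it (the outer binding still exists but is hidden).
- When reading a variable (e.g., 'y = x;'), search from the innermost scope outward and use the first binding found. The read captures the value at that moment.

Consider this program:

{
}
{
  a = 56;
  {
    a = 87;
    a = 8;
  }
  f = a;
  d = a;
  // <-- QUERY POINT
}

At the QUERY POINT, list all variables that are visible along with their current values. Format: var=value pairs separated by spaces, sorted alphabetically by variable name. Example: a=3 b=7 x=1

Step 1: enter scope (depth=1)
Step 2: exit scope (depth=0)
Step 3: enter scope (depth=1)
Step 4: declare a=56 at depth 1
Step 5: enter scope (depth=2)
Step 6: declare a=87 at depth 2
Step 7: declare a=8 at depth 2
Step 8: exit scope (depth=1)
Step 9: declare f=(read a)=56 at depth 1
Step 10: declare d=(read a)=56 at depth 1
Visible at query point: a=56 d=56 f=56

Answer: a=56 d=56 f=56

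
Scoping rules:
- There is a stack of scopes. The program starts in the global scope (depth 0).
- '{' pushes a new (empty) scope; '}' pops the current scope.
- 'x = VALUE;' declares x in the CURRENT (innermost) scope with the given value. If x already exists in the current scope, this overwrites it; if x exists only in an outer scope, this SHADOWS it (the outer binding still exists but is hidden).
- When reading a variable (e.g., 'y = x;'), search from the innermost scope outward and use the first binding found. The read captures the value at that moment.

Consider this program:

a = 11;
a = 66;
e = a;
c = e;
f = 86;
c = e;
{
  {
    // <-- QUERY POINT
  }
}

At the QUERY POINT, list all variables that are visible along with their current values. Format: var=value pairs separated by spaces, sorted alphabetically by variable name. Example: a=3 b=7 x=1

Answer: a=66 c=66 e=66 f=86

Derivation:
Step 1: declare a=11 at depth 0
Step 2: declare a=66 at depth 0
Step 3: declare e=(read a)=66 at depth 0
Step 4: declare c=(read e)=66 at depth 0
Step 5: declare f=86 at depth 0
Step 6: declare c=(read e)=66 at depth 0
Step 7: enter scope (depth=1)
Step 8: enter scope (depth=2)
Visible at query point: a=66 c=66 e=66 f=86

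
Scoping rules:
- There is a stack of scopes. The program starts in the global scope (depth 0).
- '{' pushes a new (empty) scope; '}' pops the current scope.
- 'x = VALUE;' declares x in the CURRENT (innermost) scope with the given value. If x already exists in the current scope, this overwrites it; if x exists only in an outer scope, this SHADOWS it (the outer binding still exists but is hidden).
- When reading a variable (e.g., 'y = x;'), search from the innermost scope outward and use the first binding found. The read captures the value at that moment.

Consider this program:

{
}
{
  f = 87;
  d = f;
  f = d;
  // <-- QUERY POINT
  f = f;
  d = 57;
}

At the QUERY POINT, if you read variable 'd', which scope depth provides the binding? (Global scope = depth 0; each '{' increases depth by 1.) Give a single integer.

Answer: 1

Derivation:
Step 1: enter scope (depth=1)
Step 2: exit scope (depth=0)
Step 3: enter scope (depth=1)
Step 4: declare f=87 at depth 1
Step 5: declare d=(read f)=87 at depth 1
Step 6: declare f=(read d)=87 at depth 1
Visible at query point: d=87 f=87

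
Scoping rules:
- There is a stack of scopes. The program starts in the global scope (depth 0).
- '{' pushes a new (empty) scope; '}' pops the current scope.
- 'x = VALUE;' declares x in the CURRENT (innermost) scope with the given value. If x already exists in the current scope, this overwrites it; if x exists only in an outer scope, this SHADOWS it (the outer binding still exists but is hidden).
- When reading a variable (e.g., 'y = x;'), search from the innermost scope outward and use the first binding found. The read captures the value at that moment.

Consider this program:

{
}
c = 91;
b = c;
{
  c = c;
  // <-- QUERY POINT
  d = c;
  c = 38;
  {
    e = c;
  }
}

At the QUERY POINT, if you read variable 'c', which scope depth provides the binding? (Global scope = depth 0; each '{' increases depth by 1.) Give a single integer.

Step 1: enter scope (depth=1)
Step 2: exit scope (depth=0)
Step 3: declare c=91 at depth 0
Step 4: declare b=(read c)=91 at depth 0
Step 5: enter scope (depth=1)
Step 6: declare c=(read c)=91 at depth 1
Visible at query point: b=91 c=91

Answer: 1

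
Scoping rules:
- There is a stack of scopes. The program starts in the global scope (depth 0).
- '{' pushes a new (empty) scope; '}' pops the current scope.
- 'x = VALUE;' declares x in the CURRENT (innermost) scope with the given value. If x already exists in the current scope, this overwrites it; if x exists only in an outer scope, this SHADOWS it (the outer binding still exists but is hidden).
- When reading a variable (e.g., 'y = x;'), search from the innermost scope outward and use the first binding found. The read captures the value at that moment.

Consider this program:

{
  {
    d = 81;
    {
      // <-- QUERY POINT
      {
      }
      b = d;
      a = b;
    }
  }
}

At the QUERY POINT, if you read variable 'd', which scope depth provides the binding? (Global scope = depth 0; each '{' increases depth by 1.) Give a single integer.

Answer: 2

Derivation:
Step 1: enter scope (depth=1)
Step 2: enter scope (depth=2)
Step 3: declare d=81 at depth 2
Step 4: enter scope (depth=3)
Visible at query point: d=81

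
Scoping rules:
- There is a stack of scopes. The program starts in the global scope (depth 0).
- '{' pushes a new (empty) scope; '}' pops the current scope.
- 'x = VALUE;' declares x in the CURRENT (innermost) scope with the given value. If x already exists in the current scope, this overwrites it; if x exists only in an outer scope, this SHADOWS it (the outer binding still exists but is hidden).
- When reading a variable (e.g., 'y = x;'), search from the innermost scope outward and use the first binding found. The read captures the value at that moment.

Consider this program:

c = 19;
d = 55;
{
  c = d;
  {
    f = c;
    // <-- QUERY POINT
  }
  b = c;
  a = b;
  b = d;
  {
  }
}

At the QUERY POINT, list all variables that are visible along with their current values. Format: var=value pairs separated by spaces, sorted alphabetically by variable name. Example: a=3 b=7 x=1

Step 1: declare c=19 at depth 0
Step 2: declare d=55 at depth 0
Step 3: enter scope (depth=1)
Step 4: declare c=(read d)=55 at depth 1
Step 5: enter scope (depth=2)
Step 6: declare f=(read c)=55 at depth 2
Visible at query point: c=55 d=55 f=55

Answer: c=55 d=55 f=55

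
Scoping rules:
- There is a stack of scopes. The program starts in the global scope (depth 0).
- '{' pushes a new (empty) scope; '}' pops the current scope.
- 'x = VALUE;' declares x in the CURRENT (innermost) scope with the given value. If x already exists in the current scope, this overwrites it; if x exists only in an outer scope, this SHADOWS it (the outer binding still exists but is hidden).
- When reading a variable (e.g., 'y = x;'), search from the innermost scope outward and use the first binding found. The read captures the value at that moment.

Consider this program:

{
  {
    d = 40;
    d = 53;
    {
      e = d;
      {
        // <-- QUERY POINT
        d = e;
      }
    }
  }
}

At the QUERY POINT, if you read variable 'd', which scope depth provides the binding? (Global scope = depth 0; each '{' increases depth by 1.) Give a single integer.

Step 1: enter scope (depth=1)
Step 2: enter scope (depth=2)
Step 3: declare d=40 at depth 2
Step 4: declare d=53 at depth 2
Step 5: enter scope (depth=3)
Step 6: declare e=(read d)=53 at depth 3
Step 7: enter scope (depth=4)
Visible at query point: d=53 e=53

Answer: 2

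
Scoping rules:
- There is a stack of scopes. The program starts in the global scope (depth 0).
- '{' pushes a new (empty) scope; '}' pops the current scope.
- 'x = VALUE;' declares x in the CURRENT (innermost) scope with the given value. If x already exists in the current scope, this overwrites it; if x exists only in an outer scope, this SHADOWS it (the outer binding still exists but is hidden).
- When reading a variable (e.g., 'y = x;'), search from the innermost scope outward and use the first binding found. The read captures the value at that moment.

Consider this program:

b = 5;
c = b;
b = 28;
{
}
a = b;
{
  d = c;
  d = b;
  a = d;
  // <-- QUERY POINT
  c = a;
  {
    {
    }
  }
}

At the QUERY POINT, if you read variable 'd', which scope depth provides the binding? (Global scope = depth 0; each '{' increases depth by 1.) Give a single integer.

Answer: 1

Derivation:
Step 1: declare b=5 at depth 0
Step 2: declare c=(read b)=5 at depth 0
Step 3: declare b=28 at depth 0
Step 4: enter scope (depth=1)
Step 5: exit scope (depth=0)
Step 6: declare a=(read b)=28 at depth 0
Step 7: enter scope (depth=1)
Step 8: declare d=(read c)=5 at depth 1
Step 9: declare d=(read b)=28 at depth 1
Step 10: declare a=(read d)=28 at depth 1
Visible at query point: a=28 b=28 c=5 d=28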